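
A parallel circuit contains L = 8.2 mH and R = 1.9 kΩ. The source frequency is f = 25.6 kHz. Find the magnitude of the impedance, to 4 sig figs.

1083 Ω

ω = 2πf = 160800 rad/s
X_L = ωL = 1319 Ω
Parallel: admittances add. Y = 1/R + 1/(jωL)
Y = (0.0005263 − j0.0007582) S
|Y| = 0.0009229 S → |Z| = 1/|Y| = 1083 Ω, ∠Z = −∠Y = 55.23°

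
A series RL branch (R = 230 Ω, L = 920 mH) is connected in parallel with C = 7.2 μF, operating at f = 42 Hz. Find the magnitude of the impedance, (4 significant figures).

482.1 Ω

ω = 2πf = 263.9 rad/s
X_L = ωL = 242.8 Ω
X_C = 1/(ωC) = 526.3 Ω
Branch 1 (R+jX_L): Z₁ = 230.0 + j242.8 Ω, |Z₁| = 334.4 Ω
Branch 2 (−jX_C): Z₂ = −j526.3 Ω
Parallel: Z = Z₁Z₂/(Z₁+Z₂), |Z| = 482.1 Ω, ∠Z = 7.499°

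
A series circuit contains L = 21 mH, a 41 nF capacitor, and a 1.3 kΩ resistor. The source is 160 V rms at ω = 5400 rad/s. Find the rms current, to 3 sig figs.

X_L = ωL = 113 Ω
X_C = 1/(ωC) = 4520 Ω
Net reactance X = X_L − X_C = -4400 Ω
Z = 1300 − j4400 Ω
|Z| = √(1300² + 4400²) = 4590 Ω
I = V/|Z| = 160/4590 = 34.8 mA

34.8 mA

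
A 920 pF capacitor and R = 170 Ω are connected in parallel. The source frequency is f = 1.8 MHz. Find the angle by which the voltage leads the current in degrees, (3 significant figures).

-60.5°

ω = 2πf = 1.131e+07 rad/s
X_C = 1/(ωC) = 96.1 Ω
Parallel: admittances add. Y = 1/R + jωC
Y = (0.00588 + j0.0104) S
|Y| = 0.0120 S → |Z| = 1/|Y| = 83.7 Ω, ∠Z = −∠Y = -60.5°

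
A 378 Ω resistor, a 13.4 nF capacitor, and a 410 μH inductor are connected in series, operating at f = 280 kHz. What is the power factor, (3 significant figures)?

ω = 2πf = 1.759e+06 rad/s
X_L = ωL = 721 Ω
X_C = 1/(ωC) = 42.4 Ω
Net reactance X = X_L − X_C = 679 Ω
Z = 378 + j679 Ω
|Z| = √(378² + 679²) = 777 Ω
∠Z = arctan(679/378) = 60.9°
cos φ = cos(60.9°) = 0.486

0.486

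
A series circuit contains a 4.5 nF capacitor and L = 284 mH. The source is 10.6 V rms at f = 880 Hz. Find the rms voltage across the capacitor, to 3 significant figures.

ω = 2πf = 5529 rad/s
X_L = ωL = 1570 Ω
X_C = 1/(ωC) = 40200 Ω
Net reactance X = X_L − X_C = -38600 Ω
Z = − j38600 Ω
|Z| = √(0² + 38600²) = 38600 Ω
I = V/|Z| = 274 μA
V_C = I·|Z_C| = 0.000274 × 40200 = 11.0 V

11.0 V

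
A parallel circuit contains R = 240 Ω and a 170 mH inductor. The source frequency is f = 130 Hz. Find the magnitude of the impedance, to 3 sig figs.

ω = 2πf = 816.8 rad/s
X_L = ωL = 139 Ω
Parallel: admittances add. Y = 1/R + 1/(jωL)
Y = (0.00417 − j0.00720) S
|Y| = 0.00832 S → |Z| = 1/|Y| = 120 Ω, ∠Z = −∠Y = 59.9°

120 Ω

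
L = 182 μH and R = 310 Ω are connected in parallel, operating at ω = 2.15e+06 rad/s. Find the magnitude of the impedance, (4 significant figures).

243.0 Ω

X_L = ωL = 391.3 Ω
Parallel: admittances add. Y = 1/R + 1/(jωL)
Y = (0.003226 − j0.002556) S
|Y| = 0.004115 S → |Z| = 1/|Y| = 243.0 Ω, ∠Z = −∠Y = 38.39°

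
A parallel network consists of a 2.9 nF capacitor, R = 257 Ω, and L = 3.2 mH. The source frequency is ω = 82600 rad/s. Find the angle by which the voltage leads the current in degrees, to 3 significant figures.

X_L = ωL = 264 Ω
X_C = 1/(ωC) = 4170 Ω
Parallel: admittances add. Y = 1/R + 1/(jωL) + jωC
Y = (0.00389 − j0.00354) S
|Y| = 0.00526 S → |Z| = 1/|Y| = 190 Ω, ∠Z = −∠Y = 42.3°

42.3°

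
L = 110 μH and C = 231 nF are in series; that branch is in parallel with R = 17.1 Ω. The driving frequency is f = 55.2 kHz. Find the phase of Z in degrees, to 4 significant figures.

33.67°

ω = 2πf = 346800 rad/s
X_L = ωL = 38.15 Ω
X_C = 1/(ωC) = 12.48 Ω
Branch 1: Z₁ = R = 17.10 Ω
Branch 2 (series LC): Z₂ = j(X_L − X_C) = j25.67 Ω
Parallel: Z = Z₁Z₂/(Z₁+Z₂), |Z| = 14.23 Ω, ∠Z = 33.67°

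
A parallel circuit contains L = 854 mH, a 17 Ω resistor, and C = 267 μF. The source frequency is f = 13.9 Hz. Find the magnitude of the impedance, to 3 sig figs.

16.8 Ω

ω = 2πf = 87.34 rad/s
X_L = ωL = 74.6 Ω
X_C = 1/(ωC) = 42.9 Ω
Parallel: admittances add. Y = 1/R + 1/(jωL) + jωC
Y = (0.0588 + j0.00991) S
|Y| = 0.0597 S → |Z| = 1/|Y| = 16.8 Ω, ∠Z = −∠Y = -9.56°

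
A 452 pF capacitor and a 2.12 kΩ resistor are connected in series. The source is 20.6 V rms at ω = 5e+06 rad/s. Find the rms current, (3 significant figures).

9.51 mA

X_C = 1/(ωC) = 442 Ω
Z = 2120 − j442 Ω
|Z| = √(2120² + 442²) = 2170 Ω
I = V/|Z| = 20.6/2170 = 9.51 mA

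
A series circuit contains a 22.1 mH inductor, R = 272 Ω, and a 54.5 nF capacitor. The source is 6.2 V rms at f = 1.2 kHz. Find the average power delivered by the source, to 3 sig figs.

2.01 mW

ω = 2πf = 7540 rad/s
X_L = ωL = 167 Ω
X_C = 1/(ωC) = 2430 Ω
Net reactance X = X_L − X_C = -2270 Ω
Z = 272 − j2270 Ω
|Z| = √(272² + 2270²) = 2280 Ω
∠Z = arctan(-2270/272) = -83.2°
I = V/|Z| = 2.72 mA
P = VI cos φ = 6.2 × 0.00272 × cos(-83.2°) = 2.01 mW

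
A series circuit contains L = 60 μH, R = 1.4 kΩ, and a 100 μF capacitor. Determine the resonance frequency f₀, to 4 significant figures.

2.055 kHz

ω₀ = 1/√(LC) = 1/√(6e-05 × 0.0001) = 12910 rad/s
f₀ = ω₀/(2π) = 2.055 kHz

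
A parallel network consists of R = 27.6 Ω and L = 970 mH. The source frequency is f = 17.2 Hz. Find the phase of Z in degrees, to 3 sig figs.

ω = 2πf = 108.1 rad/s
X_L = ωL = 105 Ω
Parallel: admittances add. Y = 1/R + 1/(jωL)
Y = (0.0362 − j0.00954) S
|Y| = 0.0375 S → |Z| = 1/|Y| = 26.7 Ω, ∠Z = −∠Y = 14.8°

14.8°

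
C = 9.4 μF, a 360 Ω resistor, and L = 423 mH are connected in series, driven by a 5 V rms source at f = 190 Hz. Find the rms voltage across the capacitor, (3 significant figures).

ω = 2πf = 1194 rad/s
X_L = ωL = 505 Ω
X_C = 1/(ωC) = 89.1 Ω
Net reactance X = X_L − X_C = 416 Ω
Z = 360 + j416 Ω
|Z| = √(360² + 416²) = 550 Ω
I = V/|Z| = 9.09 mA
V_C = I·|Z_C| = 0.00909 × 89.1 = 0.810 V

0.810 V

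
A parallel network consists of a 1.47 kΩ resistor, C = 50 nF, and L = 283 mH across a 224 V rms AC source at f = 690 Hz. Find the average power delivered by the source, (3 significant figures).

ω = 2πf = 4335 rad/s
X_L = ωL = 1230 Ω
X_C = 1/(ωC) = 4610 Ω
Parallel: admittances add. Y = 1/R + 1/(jωL) + jωC
Y = (0.000680 − j0.000598) S
|Y| = 0.000906 S → |Z| = 1/|Y| = 1100 Ω, ∠Z = −∠Y = 41.3°
I = V/|Z| = 203 mA
P = VI cos φ = 224 × 0.203 × cos(41.3°) = 34.1 W

34.1 W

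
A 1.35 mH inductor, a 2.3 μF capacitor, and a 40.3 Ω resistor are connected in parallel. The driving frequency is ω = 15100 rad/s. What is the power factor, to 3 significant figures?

X_L = ωL = 20.4 Ω
X_C = 1/(ωC) = 28.8 Ω
Parallel: admittances add. Y = 1/R + 1/(jωL) + jωC
Y = (0.0248 − j0.0143) S
|Y| = 0.0287 S → |Z| = 1/|Y| = 34.9 Ω, ∠Z = −∠Y = 30.0°
cos φ = cos(30.0°) = 0.866

0.866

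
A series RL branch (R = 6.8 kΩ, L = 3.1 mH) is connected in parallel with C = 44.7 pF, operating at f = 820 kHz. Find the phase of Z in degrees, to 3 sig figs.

ω = 2πf = 5.152e+06 rad/s
X_L = ωL = 16000 Ω
X_C = 1/(ωC) = 4340 Ω
Branch 1 (R+jX_L): Z₁ = 6800 + j16000 Ω, |Z₁| = 17400 Ω
Branch 2 (−jX_C): Z₂ = −j4340 Ω
Parallel: Z = Z₁Z₂/(Z₁+Z₂), |Z| = 5590 Ω, ∠Z = -82.7°

-82.7°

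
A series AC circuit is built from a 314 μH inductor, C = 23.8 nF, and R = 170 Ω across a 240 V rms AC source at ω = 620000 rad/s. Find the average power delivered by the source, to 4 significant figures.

X_L = ωL = 194.7 Ω
X_C = 1/(ωC) = 67.77 Ω
Net reactance X = X_L − X_C = 126.9 Ω
Z = 170.0 + j126.9 Ω
|Z| = √(170.0² + 126.9²) = 212.1 Ω
∠Z = arctan(126.9/170.0) = 36.74°
I = V/|Z| = 1.131 A
P = VI cos φ = 240 × 1.131 × cos(36.74°) = 217.6 W

217.6 W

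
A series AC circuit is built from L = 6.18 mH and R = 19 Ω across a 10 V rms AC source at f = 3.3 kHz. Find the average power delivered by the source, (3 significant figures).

113 mW

ω = 2πf = 20730 rad/s
X_L = ωL = 128 Ω
Z = 19.0 + j128 Ω
|Z| = √(19.0² + 128²) = 130 Ω
∠Z = arctan(128/19.0) = 81.6°
I = V/|Z| = 77.2 mA
P = VI cos φ = 10 × 0.0772 × cos(81.6°) = 113 mW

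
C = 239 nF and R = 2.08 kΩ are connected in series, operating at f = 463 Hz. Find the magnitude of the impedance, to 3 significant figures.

2530 Ω

ω = 2πf = 2909 rad/s
X_C = 1/(ωC) = 1440 Ω
Z = 2080 − j1440 Ω
|Z| = √(2080² + 1440²) = 2530 Ω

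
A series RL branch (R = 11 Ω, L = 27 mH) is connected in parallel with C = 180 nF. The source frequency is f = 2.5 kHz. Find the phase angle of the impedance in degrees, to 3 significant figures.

ω = 2πf = 15710 rad/s
X_L = ωL = 424 Ω
X_C = 1/(ωC) = 354 Ω
Branch 1 (R+jX_L): Z₁ = 11.0 + j424 Ω, |Z₁| = 424 Ω
Branch 2 (−jX_C): Z₂ = −j354 Ω
Parallel: Z = Z₁Z₂/(Z₁+Z₂), |Z| = 2100 Ω, ∠Z = -82.6°

-82.6°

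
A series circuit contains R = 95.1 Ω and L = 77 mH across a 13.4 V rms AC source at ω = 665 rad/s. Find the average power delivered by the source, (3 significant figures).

X_L = ωL = 51.2 Ω
Z = 95.1 + j51.2 Ω
|Z| = √(95.1² + 51.2²) = 108 Ω
∠Z = arctan(51.2/95.1) = 28.3°
I = V/|Z| = 124 mA
P = VI cos φ = 13.4 × 0.124 × cos(28.3°) = 1.46 W

1.46 W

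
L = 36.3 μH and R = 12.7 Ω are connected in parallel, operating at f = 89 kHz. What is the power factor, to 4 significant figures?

0.8478

ω = 2πf = 559200 rad/s
X_L = ωL = 20.30 Ω
Parallel: admittances add. Y = 1/R + 1/(jωL)
Y = (0.07874 − j0.04926) S
|Y| = 0.09288 S → |Z| = 1/|Y| = 10.77 Ω, ∠Z = −∠Y = 32.03°
cos φ = cos(32.03°) = 0.8478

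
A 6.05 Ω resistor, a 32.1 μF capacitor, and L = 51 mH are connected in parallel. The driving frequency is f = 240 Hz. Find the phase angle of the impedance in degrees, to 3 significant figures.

ω = 2πf = 1508 rad/s
X_L = ωL = 76.9 Ω
X_C = 1/(ωC) = 20.7 Ω
Parallel: admittances add. Y = 1/R + 1/(jωL) + jωC
Y = (0.165 + j0.0354) S
|Y| = 0.169 S → |Z| = 1/|Y| = 5.92 Ω, ∠Z = −∠Y = -12.1°

-12.1°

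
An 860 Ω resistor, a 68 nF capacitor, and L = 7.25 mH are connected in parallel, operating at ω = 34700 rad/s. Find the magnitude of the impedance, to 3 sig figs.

502 Ω

X_L = ωL = 252 Ω
X_C = 1/(ωC) = 424 Ω
Parallel: admittances add. Y = 1/R + 1/(jωL) + jωC
Y = (0.00116 − j0.00162) S
|Y| = 0.00199 S → |Z| = 1/|Y| = 502 Ω, ∠Z = −∠Y = 54.3°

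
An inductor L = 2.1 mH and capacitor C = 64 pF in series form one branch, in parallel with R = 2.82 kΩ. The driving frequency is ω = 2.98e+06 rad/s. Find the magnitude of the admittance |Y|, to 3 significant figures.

1.05 mS

X_L = ωL = 6260 Ω
X_C = 1/(ωC) = 5240 Ω
Branch 1: Z₁ = R = 2820 Ω
Branch 2 (series LC): Z₂ = j(X_L − X_C) = j1010 Ω
Parallel: Z = Z₁Z₂/(Z₁+Z₂), |Z| = 955 Ω, ∠Z = 70.2°
|Y| = 1/|Z| = 1.05 mS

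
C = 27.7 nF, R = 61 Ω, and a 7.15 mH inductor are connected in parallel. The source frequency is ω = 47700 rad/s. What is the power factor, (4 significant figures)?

X_L = ωL = 341.1 Ω
X_C = 1/(ωC) = 756.8 Ω
Parallel: admittances add. Y = 1/R + 1/(jωL) + jωC
Y = (0.01639 − j0.001611) S
|Y| = 0.01647 S → |Z| = 1/|Y| = 60.71 Ω, ∠Z = −∠Y = 5.612°
cos φ = cos(5.612°) = 0.9952

0.9952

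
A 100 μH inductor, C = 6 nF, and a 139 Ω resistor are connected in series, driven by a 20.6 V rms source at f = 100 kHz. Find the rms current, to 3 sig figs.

ω = 2πf = 628300 rad/s
X_L = ωL = 62.8 Ω
X_C = 1/(ωC) = 265 Ω
Net reactance X = X_L − X_C = -202 Ω
Z = 139 − j202 Ω
|Z| = √(139² + 202²) = 246 Ω
I = V/|Z| = 20.6/246 = 83.9 mA

83.9 mA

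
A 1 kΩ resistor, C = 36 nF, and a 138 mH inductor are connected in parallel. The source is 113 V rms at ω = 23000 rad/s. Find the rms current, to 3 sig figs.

X_L = ωL = 3170 Ω
X_C = 1/(ωC) = 1210 Ω
Parallel: admittances add. Y = 1/R + 1/(jωL) + jωC
Y = (0.00100 + j0.000513) S
|Y| = 0.00112 S → |Z| = 1/|Y| = 890 Ω, ∠Z = −∠Y = -27.2°
I = V/|Z| = 113/890 = 127 mA

127 mA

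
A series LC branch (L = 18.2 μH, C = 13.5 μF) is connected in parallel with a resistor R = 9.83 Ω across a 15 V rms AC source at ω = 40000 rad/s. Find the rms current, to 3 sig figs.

X_L = ωL = 0.728 Ω
X_C = 1/(ωC) = 1.85 Ω
Branch 1: Z₁ = R = 9.83 Ω
Branch 2 (series LC): Z₂ = j(X_L − X_C) = −j1.12 Ω
Parallel: Z = Z₁Z₂/(Z₁+Z₂), |Z| = 1.12 Ω, ∠Z = -83.5°
I = V/|Z| = 15/1.12 = 13.4 A

13.4 A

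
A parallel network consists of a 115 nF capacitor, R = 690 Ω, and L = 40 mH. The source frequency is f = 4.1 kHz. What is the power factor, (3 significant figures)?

0.588

ω = 2πf = 25760 rad/s
X_L = ωL = 1030 Ω
X_C = 1/(ωC) = 338 Ω
Parallel: admittances add. Y = 1/R + 1/(jωL) + jωC
Y = (0.00145 + j0.00199) S
|Y| = 0.00246 S → |Z| = 1/|Y| = 406 Ω, ∠Z = −∠Y = -54.0°
cos φ = cos(-54.0°) = 0.588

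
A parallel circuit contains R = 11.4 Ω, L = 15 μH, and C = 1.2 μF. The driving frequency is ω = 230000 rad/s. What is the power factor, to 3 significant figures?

X_L = ωL = 3.45 Ω
X_C = 1/(ωC) = 3.62 Ω
Parallel: admittances add. Y = 1/R + 1/(jωL) + jωC
Y = (0.0877 − j0.0139) S
|Y| = 0.0888 S → |Z| = 1/|Y| = 11.3 Ω, ∠Z = −∠Y = 8.98°
cos φ = cos(8.98°) = 0.988

0.988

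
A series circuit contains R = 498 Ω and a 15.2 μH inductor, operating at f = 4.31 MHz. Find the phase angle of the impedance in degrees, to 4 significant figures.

39.58°

ω = 2πf = 2.708e+07 rad/s
X_L = ωL = 411.6 Ω
Z = 498.0 + j411.6 Ω
|Z| = √(498.0² + 411.6²) = 646.1 Ω
∠Z = arctan(411.6/498.0) = 39.58°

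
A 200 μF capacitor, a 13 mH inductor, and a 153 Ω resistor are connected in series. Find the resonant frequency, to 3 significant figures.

ω₀ = 1/√(LC) = 1/√(0.013 × 0.0002) = 620.2 rad/s
f₀ = ω₀/(2π) = 98.7 Hz

98.7 Hz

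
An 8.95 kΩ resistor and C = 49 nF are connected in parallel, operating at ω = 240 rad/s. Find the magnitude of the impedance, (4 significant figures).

8901 Ω

X_C = 1/(ωC) = 85030 Ω
Parallel: admittances add. Y = 1/R + jωC
Y = (0.0001117 + j1.176e-05) S
|Y| = 0.0001123 S → |Z| = 1/|Y| = 8901 Ω, ∠Z = −∠Y = -6.008°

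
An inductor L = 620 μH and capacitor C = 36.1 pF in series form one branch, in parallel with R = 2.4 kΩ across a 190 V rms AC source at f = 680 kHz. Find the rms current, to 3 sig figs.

ω = 2πf = 4.273e+06 rad/s
X_L = ωL = 2650 Ω
X_C = 1/(ωC) = 6480 Ω
Branch 1: Z₁ = R = 2400 Ω
Branch 2 (series LC): Z₂ = j(X_L − X_C) = −j3830 Ω
Parallel: Z = Z₁Z₂/(Z₁+Z₂), |Z| = 2030 Ω, ∠Z = -32.0°
I = V/|Z| = 190/2030 = 93.4 mA

93.4 mA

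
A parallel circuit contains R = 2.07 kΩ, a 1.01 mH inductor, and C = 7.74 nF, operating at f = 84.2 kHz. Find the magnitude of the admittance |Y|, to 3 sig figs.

2.28 mS

ω = 2πf = 529000 rad/s
X_L = ωL = 534 Ω
X_C = 1/(ωC) = 244 Ω
Parallel: admittances add. Y = 1/R + 1/(jωL) + jωC
Y = (0.000483 + j0.00222) S
|Y| = 0.00228 S → |Z| = 1/|Y| = 440 Ω, ∠Z = −∠Y = -77.7°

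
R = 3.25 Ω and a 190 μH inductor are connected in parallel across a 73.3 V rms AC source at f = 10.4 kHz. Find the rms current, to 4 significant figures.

ω = 2πf = 65350 rad/s
X_L = ωL = 12.42 Ω
Parallel: admittances add. Y = 1/R + 1/(jωL)
Y = (0.3077 − j0.08054) S
|Y| = 0.3181 S → |Z| = 1/|Y| = 3.144 Ω, ∠Z = −∠Y = 14.67°
I = V/|Z| = 73.3/3.144 = 23.31 A

23.31 A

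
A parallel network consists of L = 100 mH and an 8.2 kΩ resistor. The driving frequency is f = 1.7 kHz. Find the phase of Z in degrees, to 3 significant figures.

82.6°

ω = 2πf = 10680 rad/s
X_L = ωL = 1070 Ω
Parallel: admittances add. Y = 1/R + 1/(jωL)
Y = (0.000122 − j0.000936) S
|Y| = 0.000944 S → |Z| = 1/|Y| = 1060 Ω, ∠Z = −∠Y = 82.6°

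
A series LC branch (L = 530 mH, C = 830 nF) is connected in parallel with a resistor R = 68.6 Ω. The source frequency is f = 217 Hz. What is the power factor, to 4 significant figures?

ω = 2πf = 1363 rad/s
X_L = ωL = 722.6 Ω
X_C = 1/(ωC) = 883.7 Ω
Branch 1: Z₁ = R = 68.60 Ω
Branch 2 (series LC): Z₂ = j(X_L − X_C) = −j161.0 Ω
Parallel: Z = Z₁Z₂/(Z₁+Z₂), |Z| = 63.11 Ω, ∠Z = -23.08°
cos φ = cos(-23.08°) = 0.9200

0.9200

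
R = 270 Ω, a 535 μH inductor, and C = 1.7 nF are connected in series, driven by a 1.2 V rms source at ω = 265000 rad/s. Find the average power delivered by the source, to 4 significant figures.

88.55 μW

X_L = ωL = 141.8 Ω
X_C = 1/(ωC) = 2220 Ω
Net reactance X = X_L − X_C = -2078 Ω
Z = 270.0 − j2078 Ω
|Z| = √(270.0² + 2078²) = 2095 Ω
∠Z = arctan(-2078/270.0) = -82.60°
I = V/|Z| = 572.7 μA
P = VI cos φ = 1.2 × 0.0005727 × cos(-82.60°) = 88.55 μW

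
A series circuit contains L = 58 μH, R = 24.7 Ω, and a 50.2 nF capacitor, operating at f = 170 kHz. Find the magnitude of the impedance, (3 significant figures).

ω = 2πf = 1.068e+06 rad/s
X_L = ωL = 62.0 Ω
X_C = 1/(ωC) = 18.6 Ω
Net reactance X = X_L − X_C = 43.3 Ω
Z = 24.7 + j43.3 Ω
|Z| = √(24.7² + 43.3²) = 49.9 Ω

49.9 Ω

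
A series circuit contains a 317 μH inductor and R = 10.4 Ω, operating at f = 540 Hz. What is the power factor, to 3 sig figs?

0.995

ω = 2πf = 3393 rad/s
X_L = ωL = 1.08 Ω
Z = 10.4 + j1.08 Ω
|Z| = √(10.4² + 1.08²) = 10.5 Ω
∠Z = arctan(1.08/10.4) = 5.90°
cos φ = cos(5.90°) = 0.995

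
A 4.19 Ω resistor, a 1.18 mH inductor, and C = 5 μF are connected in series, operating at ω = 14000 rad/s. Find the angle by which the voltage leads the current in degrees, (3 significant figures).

X_L = ωL = 16.5 Ω
X_C = 1/(ωC) = 14.3 Ω
Net reactance X = X_L − X_C = 2.23 Ω
Z = 4.19 + j2.23 Ω
|Z| = √(4.19² + 2.23²) = 4.75 Ω
∠Z = arctan(2.23/4.19) = 28.1°

28.1°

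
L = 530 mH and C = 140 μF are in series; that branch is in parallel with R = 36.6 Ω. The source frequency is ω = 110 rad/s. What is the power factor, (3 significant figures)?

X_L = ωL = 58.3 Ω
X_C = 1/(ωC) = 64.9 Ω
Branch 1: Z₁ = R = 36.6 Ω
Branch 2 (series LC): Z₂ = j(X_L − X_C) = −j6.64 Ω
Parallel: Z = Z₁Z₂/(Z₁+Z₂), |Z| = 6.53 Ω, ∠Z = -79.7°
cos φ = cos(-79.7°) = 0.178

0.178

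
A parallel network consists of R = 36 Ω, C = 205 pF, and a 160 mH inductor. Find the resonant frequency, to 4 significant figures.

ω₀ = 1/√(LC) = 1/√(0.16 × 2.05e-10) = 174600 rad/s
f₀ = ω₀/(2π) = 27.79 kHz

27.79 kHz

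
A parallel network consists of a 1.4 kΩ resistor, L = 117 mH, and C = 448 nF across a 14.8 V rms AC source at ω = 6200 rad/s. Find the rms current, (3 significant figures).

23.2 mA

X_L = ωL = 725 Ω
X_C = 1/(ωC) = 360 Ω
Parallel: admittances add. Y = 1/R + 1/(jωL) + jωC
Y = (0.000714 + j0.00140) S
|Y| = 0.00157 S → |Z| = 1/|Y| = 637 Ω, ∠Z = −∠Y = -63.0°
I = V/|Z| = 14.8/637 = 23.2 mA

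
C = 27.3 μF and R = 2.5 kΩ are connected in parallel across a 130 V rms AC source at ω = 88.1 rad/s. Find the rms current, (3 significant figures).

X_C = 1/(ωC) = 416 Ω
Parallel: admittances add. Y = 1/R + jωC
Y = (0.000400 + j0.00241) S
|Y| = 0.00244 S → |Z| = 1/|Y| = 410 Ω, ∠Z = −∠Y = -80.6°
I = V/|Z| = 130/410 = 317 mA

317 mA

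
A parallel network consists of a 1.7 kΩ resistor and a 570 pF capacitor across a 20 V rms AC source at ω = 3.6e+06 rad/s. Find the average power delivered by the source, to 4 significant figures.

X_C = 1/(ωC) = 487.3 Ω
Parallel: admittances add. Y = 1/R + jωC
Y = (0.0005882 + j0.002052) S
|Y| = 0.002135 S → |Z| = 1/|Y| = 468.5 Ω, ∠Z = −∠Y = -74.00°
I = V/|Z| = 42.69 mA
P = VI cos φ = 20 × 0.04269 × cos(-74.00°) = 235.3 mW

235.3 mW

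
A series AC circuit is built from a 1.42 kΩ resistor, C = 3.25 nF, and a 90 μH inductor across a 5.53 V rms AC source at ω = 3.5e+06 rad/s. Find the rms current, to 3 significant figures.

X_L = ωL = 315 Ω
X_C = 1/(ωC) = 87.9 Ω
Net reactance X = X_L − X_C = 227 Ω
Z = 1420 + j227 Ω
|Z| = √(1420² + 227²) = 1440 Ω
I = V/|Z| = 5.53/1440 = 3.85 mA

3.85 mA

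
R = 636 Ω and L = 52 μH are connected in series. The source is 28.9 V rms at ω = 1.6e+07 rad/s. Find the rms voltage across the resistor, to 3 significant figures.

X_L = ωL = 832 Ω
Z = 636 + j832 Ω
|Z| = √(636² + 832²) = 1050 Ω
I = V/|Z| = 27.6 mA
V_R = I·|Z_R| = 0.0276 × 636 = 17.6 V

17.6 V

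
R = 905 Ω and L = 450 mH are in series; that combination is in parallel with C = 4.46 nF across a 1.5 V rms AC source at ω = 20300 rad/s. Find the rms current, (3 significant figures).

31.3 μA

X_L = ωL = 9140 Ω
X_C = 1/(ωC) = 11000 Ω
Branch 1 (R+jX_L): Z₁ = 905 + j9140 Ω, |Z₁| = 9180 Ω
Branch 2 (−jX_C): Z₂ = −j11000 Ω
Parallel: Z = Z₁Z₂/(Z₁+Z₂), |Z| = 48000 Ω, ∠Z = 59.0°
I = V/|Z| = 1.5/48000 = 31.3 μA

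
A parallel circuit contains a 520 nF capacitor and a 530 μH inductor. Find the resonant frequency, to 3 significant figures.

ω₀ = 1/√(LC) = 1/√(0.00053 × 5.2e-07) = 60240 rad/s
f₀ = ω₀/(2π) = 9.59 kHz

9.59 kHz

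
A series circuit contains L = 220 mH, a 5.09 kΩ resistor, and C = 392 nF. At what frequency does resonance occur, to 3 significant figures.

542 Hz

ω₀ = 1/√(LC) = 1/√(0.22 × 3.92e-07) = 3405 rad/s
f₀ = ω₀/(2π) = 542 Hz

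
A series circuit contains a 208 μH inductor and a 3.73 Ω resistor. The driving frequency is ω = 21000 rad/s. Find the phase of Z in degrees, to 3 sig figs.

49.5°

X_L = ωL = 4.37 Ω
Z = 3.73 + j4.37 Ω
|Z| = √(3.73² + 4.37²) = 5.74 Ω
∠Z = arctan(4.37/3.73) = 49.5°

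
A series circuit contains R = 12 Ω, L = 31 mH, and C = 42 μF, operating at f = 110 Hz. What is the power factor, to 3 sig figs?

0.678

ω = 2πf = 691.2 rad/s
X_L = ωL = 21.4 Ω
X_C = 1/(ωC) = 34.4 Ω
Net reactance X = X_L − X_C = -13.0 Ω
Z = 12.0 − j13.0 Ω
|Z| = √(12.0² + 13.0²) = 17.7 Ω
∠Z = arctan(-13.0/12.0) = -47.3°
cos φ = cos(-47.3°) = 0.678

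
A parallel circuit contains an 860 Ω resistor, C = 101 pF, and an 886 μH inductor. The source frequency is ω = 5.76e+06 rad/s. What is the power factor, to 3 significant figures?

0.949

X_L = ωL = 5100 Ω
X_C = 1/(ωC) = 1720 Ω
Parallel: admittances add. Y = 1/R + 1/(jωL) + jωC
Y = (0.00116 + j0.000386) S
|Y| = 0.00123 S → |Z| = 1/|Y| = 816 Ω, ∠Z = −∠Y = -18.4°
cos φ = cos(-18.4°) = 0.949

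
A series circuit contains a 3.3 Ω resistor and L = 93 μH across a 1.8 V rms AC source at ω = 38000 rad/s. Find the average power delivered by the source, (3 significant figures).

X_L = ωL = 3.53 Ω
Z = 3.30 + j3.53 Ω
|Z| = √(3.30² + 3.53²) = 4.84 Ω
∠Z = arctan(3.53/3.30) = 47.0°
I = V/|Z| = 372 mA
P = VI cos φ = 1.8 × 0.372 × cos(47.0°) = 457 mW

457 mW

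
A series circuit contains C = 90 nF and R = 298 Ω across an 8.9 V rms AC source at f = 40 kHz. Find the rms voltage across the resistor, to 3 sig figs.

8.80 V

ω = 2πf = 251300 rad/s
X_C = 1/(ωC) = 44.2 Ω
Z = 298 − j44.2 Ω
|Z| = √(298² + 44.2²) = 301 Ω
I = V/|Z| = 29.5 mA
V_R = I·|Z_R| = 0.0295 × 298 = 8.80 V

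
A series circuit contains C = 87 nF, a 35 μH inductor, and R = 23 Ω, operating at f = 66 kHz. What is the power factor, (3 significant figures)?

0.867

ω = 2πf = 414700 rad/s
X_L = ωL = 14.5 Ω
X_C = 1/(ωC) = 27.7 Ω
Net reactance X = X_L − X_C = -13.2 Ω
Z = 23.0 − j13.2 Ω
|Z| = √(23.0² + 13.2²) = 26.5 Ω
∠Z = arctan(-13.2/23.0) = -29.9°
cos φ = cos(-29.9°) = 0.867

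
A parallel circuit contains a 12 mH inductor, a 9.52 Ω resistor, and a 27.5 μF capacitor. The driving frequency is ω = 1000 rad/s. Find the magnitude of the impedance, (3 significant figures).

8.41 Ω

X_L = ωL = 12.0 Ω
X_C = 1/(ωC) = 36.4 Ω
Parallel: admittances add. Y = 1/R + 1/(jωL) + jωC
Y = (0.105 − j0.0558) S
|Y| = 0.119 S → |Z| = 1/|Y| = 8.41 Ω, ∠Z = −∠Y = 28.0°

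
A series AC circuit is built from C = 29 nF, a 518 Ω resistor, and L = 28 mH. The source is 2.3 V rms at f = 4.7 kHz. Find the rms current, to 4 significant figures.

3.709 mA

ω = 2πf = 29530 rad/s
X_L = ωL = 826.9 Ω
X_C = 1/(ωC) = 1168 Ω
Net reactance X = X_L − X_C = -340.8 Ω
Z = 518.0 − j340.8 Ω
|Z| = √(518.0² + 340.8²) = 620.1 Ω
I = V/|Z| = 2.3/620.1 = 3.709 mA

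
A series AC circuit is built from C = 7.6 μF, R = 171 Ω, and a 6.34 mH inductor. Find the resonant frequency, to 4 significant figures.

725.1 Hz

ω₀ = 1/√(LC) = 1/√(0.00634 × 7.6e-06) = 4556 rad/s
f₀ = ω₀/(2π) = 725.1 Hz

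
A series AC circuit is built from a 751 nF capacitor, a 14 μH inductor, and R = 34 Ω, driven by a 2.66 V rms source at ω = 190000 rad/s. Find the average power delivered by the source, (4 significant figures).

204.8 mW

X_L = ωL = 2.660 Ω
X_C = 1/(ωC) = 7.008 Ω
Net reactance X = X_L − X_C = -4.348 Ω
Z = 34.00 − j4.348 Ω
|Z| = √(34.00² + 4.348²) = 34.28 Ω
∠Z = arctan(-4.348/34.00) = -7.288°
I = V/|Z| = 77.60 mA
P = VI cos φ = 2.66 × 0.07760 × cos(-7.288°) = 204.8 mW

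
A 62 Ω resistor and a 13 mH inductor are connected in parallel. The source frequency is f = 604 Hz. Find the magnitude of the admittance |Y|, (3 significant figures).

ω = 2πf = 3795 rad/s
X_L = ωL = 49.3 Ω
Parallel: admittances add. Y = 1/R + 1/(jωL)
Y = (0.0161 − j0.0203) S
|Y| = 0.0259 S → |Z| = 1/|Y| = 38.6 Ω, ∠Z = −∠Y = 51.5°

25.9 mS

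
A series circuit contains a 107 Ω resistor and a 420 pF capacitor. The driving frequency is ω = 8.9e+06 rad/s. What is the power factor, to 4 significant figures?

0.3714

X_C = 1/(ωC) = 267.5 Ω
Z = 107.0 − j267.5 Ω
|Z| = √(107.0² + 267.5²) = 288.1 Ω
∠Z = arctan(-267.5/107.0) = -68.20°
cos φ = cos(-68.20°) = 0.3714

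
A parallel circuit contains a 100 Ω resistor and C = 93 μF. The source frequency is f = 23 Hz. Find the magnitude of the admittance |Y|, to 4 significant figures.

16.75 mS

ω = 2πf = 144.5 rad/s
X_C = 1/(ωC) = 74.41 Ω
Parallel: admittances add. Y = 1/R + jωC
Y = (0.01000 + j0.01344) S
|Y| = 0.01675 S → |Z| = 1/|Y| = 59.69 Ω, ∠Z = −∠Y = -53.35°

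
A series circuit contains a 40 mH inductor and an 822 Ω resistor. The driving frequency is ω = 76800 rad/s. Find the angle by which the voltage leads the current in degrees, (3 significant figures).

75.0°

X_L = ωL = 3070 Ω
Z = 822 + j3070 Ω
|Z| = √(822² + 3070²) = 3180 Ω
∠Z = arctan(3070/822) = 75.0°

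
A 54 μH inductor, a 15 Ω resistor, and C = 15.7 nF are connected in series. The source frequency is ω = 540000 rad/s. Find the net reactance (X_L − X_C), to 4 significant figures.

X_L = ωL = 29.16 Ω
X_C = 1/(ωC) = 118.0 Ω
X = 29.16 − 118.0 = -88.79 Ω

-88.79 Ω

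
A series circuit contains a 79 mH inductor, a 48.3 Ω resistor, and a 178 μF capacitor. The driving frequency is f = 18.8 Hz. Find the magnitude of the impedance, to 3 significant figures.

61.6 Ω

ω = 2πf = 118.1 rad/s
X_L = ωL = 9.33 Ω
X_C = 1/(ωC) = 47.6 Ω
Net reactance X = X_L − X_C = -38.2 Ω
Z = 48.3 − j38.2 Ω
|Z| = √(48.3² + 38.2²) = 61.6 Ω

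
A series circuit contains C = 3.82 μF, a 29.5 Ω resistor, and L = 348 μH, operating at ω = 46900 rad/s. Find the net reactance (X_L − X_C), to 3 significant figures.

X_L = ωL = 16.3 Ω
X_C = 1/(ωC) = 5.58 Ω
X = 16.3 − 5.58 = 10.7 Ω

10.7 Ω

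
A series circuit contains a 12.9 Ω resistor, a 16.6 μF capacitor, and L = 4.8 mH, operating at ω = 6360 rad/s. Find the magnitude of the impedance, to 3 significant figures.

24.7 Ω

X_L = ωL = 30.5 Ω
X_C = 1/(ωC) = 9.47 Ω
Net reactance X = X_L − X_C = 21.1 Ω
Z = 12.9 + j21.1 Ω
|Z| = √(12.9² + 21.1²) = 24.7 Ω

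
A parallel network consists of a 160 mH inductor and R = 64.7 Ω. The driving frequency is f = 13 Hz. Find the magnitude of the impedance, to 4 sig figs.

ω = 2πf = 81.68 rad/s
X_L = ωL = 13.07 Ω
Parallel: admittances add. Y = 1/R + 1/(jωL)
Y = (0.01546 − j0.07652) S
|Y| = 0.07806 S → |Z| = 1/|Y| = 12.81 Ω, ∠Z = −∠Y = 78.58°

12.81 Ω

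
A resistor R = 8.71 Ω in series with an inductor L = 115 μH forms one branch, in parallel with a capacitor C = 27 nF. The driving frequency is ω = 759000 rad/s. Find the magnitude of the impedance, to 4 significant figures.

108.5 Ω

X_L = ωL = 87.28 Ω
X_C = 1/(ωC) = 48.80 Ω
Branch 1 (R+jX_L): Z₁ = 8.710 + j87.28 Ω, |Z₁| = 87.72 Ω
Branch 2 (−jX_C): Z₂ = −j48.80 Ω
Parallel: Z = Z₁Z₂/(Z₁+Z₂), |Z| = 108.5 Ω, ∠Z = -82.95°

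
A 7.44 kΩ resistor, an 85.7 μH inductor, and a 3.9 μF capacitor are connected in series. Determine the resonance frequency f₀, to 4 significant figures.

ω₀ = 1/√(LC) = 1/√(8.57e-05 × 3.9e-06) = 54700 rad/s
f₀ = ω₀/(2π) = 8.706 kHz

8.706 kHz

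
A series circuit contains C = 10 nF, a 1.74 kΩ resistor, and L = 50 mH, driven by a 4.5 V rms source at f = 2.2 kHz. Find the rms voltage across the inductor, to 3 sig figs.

ω = 2πf = 13820 rad/s
X_L = ωL = 691 Ω
X_C = 1/(ωC) = 7230 Ω
Net reactance X = X_L − X_C = -6540 Ω
Z = 1740 − j6540 Ω
|Z| = √(1740² + 6540²) = 6770 Ω
I = V/|Z| = 665 μA
V_L = I·|Z_L| = 0.000665 × 691 = 0.459 V

0.459 V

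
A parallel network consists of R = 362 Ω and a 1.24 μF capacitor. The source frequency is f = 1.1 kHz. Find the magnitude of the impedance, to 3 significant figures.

ω = 2πf = 6912 rad/s
X_C = 1/(ωC) = 117 Ω
Parallel: admittances add. Y = 1/R + jωC
Y = (0.00276 + j0.00857) S
|Y| = 0.00900 S → |Z| = 1/|Y| = 111 Ω, ∠Z = −∠Y = -72.1°

111 Ω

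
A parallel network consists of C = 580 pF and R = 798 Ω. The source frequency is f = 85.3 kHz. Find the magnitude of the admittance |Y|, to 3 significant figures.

1.29 mS

ω = 2πf = 536000 rad/s
X_C = 1/(ωC) = 3220 Ω
Parallel: admittances add. Y = 1/R + jωC
Y = (0.00125 + j0.000311) S
|Y| = 0.00129 S → |Z| = 1/|Y| = 775 Ω, ∠Z = −∠Y = -13.9°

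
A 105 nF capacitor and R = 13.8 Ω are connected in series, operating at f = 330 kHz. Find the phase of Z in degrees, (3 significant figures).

ω = 2πf = 2.073e+06 rad/s
X_C = 1/(ωC) = 4.59 Ω
Z = 13.8 − j4.59 Ω
|Z| = √(13.8² + 4.59²) = 14.5 Ω
∠Z = arctan(-4.59/13.8) = -18.4°

-18.4°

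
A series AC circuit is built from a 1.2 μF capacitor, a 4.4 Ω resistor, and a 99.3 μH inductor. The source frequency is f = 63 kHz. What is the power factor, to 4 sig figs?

0.1175

ω = 2πf = 395800 rad/s
X_L = ωL = 39.31 Ω
X_C = 1/(ωC) = 2.105 Ω
Net reactance X = X_L − X_C = 37.20 Ω
Z = 4.400 + j37.20 Ω
|Z| = √(4.400² + 37.20²) = 37.46 Ω
∠Z = arctan(37.20/4.400) = 83.25°
cos φ = cos(83.25°) = 0.1175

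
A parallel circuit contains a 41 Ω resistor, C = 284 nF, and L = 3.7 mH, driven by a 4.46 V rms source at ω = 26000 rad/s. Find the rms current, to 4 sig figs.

X_L = ωL = 96.20 Ω
X_C = 1/(ωC) = 135.4 Ω
Parallel: admittances add. Y = 1/R + 1/(jωL) + jωC
Y = (0.02439 − j0.003011) S
|Y| = 0.02458 S → |Z| = 1/|Y| = 40.69 Ω, ∠Z = −∠Y = 7.038°
I = V/|Z| = 4.46/40.69 = 109.6 mA

109.6 mA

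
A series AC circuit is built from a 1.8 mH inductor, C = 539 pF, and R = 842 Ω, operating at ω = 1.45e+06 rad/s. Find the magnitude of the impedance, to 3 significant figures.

X_L = ωL = 2610 Ω
X_C = 1/(ωC) = 1280 Ω
Net reactance X = X_L − X_C = 1330 Ω
Z = 842 + j1330 Ω
|Z| = √(842² + 1330²) = 1570 Ω

1570 Ω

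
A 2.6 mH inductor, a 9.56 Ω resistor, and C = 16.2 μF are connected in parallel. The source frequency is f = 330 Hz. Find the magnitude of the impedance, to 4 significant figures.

5.422 Ω

ω = 2πf = 2073 rad/s
X_L = ωL = 5.391 Ω
X_C = 1/(ωC) = 29.77 Ω
Parallel: admittances add. Y = 1/R + 1/(jωL) + jωC
Y = (0.1046 − j0.1519) S
|Y| = 0.1844 S → |Z| = 1/|Y| = 5.422 Ω, ∠Z = −∠Y = 55.45°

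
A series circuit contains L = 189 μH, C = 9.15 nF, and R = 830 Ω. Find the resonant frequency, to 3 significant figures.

121 kHz

ω₀ = 1/√(LC) = 1/√(0.000189 × 9.15e-09) = 760400 rad/s
f₀ = ω₀/(2π) = 121 kHz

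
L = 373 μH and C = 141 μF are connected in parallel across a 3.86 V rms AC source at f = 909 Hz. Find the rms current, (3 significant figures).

ω = 2πf = 5711 rad/s
X_L = ωL = 2.13 Ω
X_C = 1/(ωC) = 1.24 Ω
Parallel: admittances add. Y = 1/(jωL) + jωC
Y = (0 + j0.336) S
|Y| = 0.336 S → |Z| = 1/|Y| = 2.98 Ω, ∠Z = −∠Y = -90.0°
I = V/|Z| = 3.86/2.98 = 1.30 A

1.30 A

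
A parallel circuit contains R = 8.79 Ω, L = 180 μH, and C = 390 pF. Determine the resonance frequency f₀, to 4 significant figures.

ω₀ = 1/√(LC) = 1/√(0.00018 × 3.9e-10) = 3.774e+06 rad/s
f₀ = ω₀/(2π) = 600.7 kHz

600.7 kHz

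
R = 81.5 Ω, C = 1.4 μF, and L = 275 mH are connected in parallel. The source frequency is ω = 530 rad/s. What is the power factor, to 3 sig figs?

0.895

X_L = ωL = 146 Ω
X_C = 1/(ωC) = 1350 Ω
Parallel: admittances add. Y = 1/R + 1/(jωL) + jωC
Y = (0.0123 − j0.00612) S
|Y| = 0.0137 S → |Z| = 1/|Y| = 72.9 Ω, ∠Z = −∠Y = 26.5°
cos φ = cos(26.5°) = 0.895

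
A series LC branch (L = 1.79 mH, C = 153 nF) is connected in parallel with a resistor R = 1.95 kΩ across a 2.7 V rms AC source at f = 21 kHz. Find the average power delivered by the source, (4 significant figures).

3.738 mW

ω = 2πf = 131900 rad/s
X_L = ωL = 236.2 Ω
X_C = 1/(ωC) = 49.53 Ω
Branch 1: Z₁ = R = 1950 Ω
Branch 2 (series LC): Z₂ = j(X_L − X_C) = j186.7 Ω
Parallel: Z = Z₁Z₂/(Z₁+Z₂), |Z| = 185.8 Ω, ∠Z = 84.53°
I = V/|Z| = 14.53 mA
P = VI cos φ = 2.7 × 0.01453 × cos(84.53°) = 3.738 mW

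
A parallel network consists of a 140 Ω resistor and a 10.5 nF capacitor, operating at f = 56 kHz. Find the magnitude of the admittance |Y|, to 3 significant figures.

8.04 mS

ω = 2πf = 351900 rad/s
X_C = 1/(ωC) = 271 Ω
Parallel: admittances add. Y = 1/R + jωC
Y = (0.00714 + j0.00369) S
|Y| = 0.00804 S → |Z| = 1/|Y| = 124 Ω, ∠Z = −∠Y = -27.3°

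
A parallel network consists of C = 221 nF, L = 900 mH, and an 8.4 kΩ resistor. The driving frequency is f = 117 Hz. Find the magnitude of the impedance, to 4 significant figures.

ω = 2πf = 735.1 rad/s
X_L = ωL = 661.6 Ω
X_C = 1/(ωC) = 6155 Ω
Parallel: admittances add. Y = 1/R + 1/(jωL) + jωC
Y = (0.0001190 − j0.001349) S
|Y| = 0.001354 S → |Z| = 1/|Y| = 738.4 Ω, ∠Z = −∠Y = 84.96°

738.4 Ω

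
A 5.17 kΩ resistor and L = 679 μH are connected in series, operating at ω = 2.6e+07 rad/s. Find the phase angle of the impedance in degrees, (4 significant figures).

X_L = ωL = 17650 Ω
Z = 5170 + j17650 Ω
|Z| = √(5170² + 17650²) = 18400 Ω
∠Z = arctan(17650/5170) = 73.68°

73.68°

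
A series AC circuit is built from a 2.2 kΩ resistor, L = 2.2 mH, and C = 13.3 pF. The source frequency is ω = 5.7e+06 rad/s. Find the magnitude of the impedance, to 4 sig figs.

2294 Ω

X_L = ωL = 12540 Ω
X_C = 1/(ωC) = 13190 Ω
Net reactance X = X_L − X_C = -650.9 Ω
Z = 2200 − j650.9 Ω
|Z| = √(2200² + 650.9²) = 2294 Ω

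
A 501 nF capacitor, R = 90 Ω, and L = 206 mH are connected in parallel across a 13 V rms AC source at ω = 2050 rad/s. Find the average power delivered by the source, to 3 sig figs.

X_L = ωL = 422 Ω
X_C = 1/(ωC) = 974 Ω
Parallel: admittances add. Y = 1/R + 1/(jωL) + jωC
Y = (0.0111 − j0.00134) S
|Y| = 0.0112 S → |Z| = 1/|Y| = 89.4 Ω, ∠Z = −∠Y = 6.88°
I = V/|Z| = 145 mA
P = VI cos φ = 13 × 0.145 × cos(6.88°) = 1.88 W

1.88 W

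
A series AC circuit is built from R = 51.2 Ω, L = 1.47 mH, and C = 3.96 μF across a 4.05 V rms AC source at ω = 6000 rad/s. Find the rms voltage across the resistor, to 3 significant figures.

3.40 V

X_L = ωL = 8.82 Ω
X_C = 1/(ωC) = 42.1 Ω
Net reactance X = X_L − X_C = -33.3 Ω
Z = 51.2 − j33.3 Ω
|Z| = √(51.2² + 33.3²) = 61.1 Ω
I = V/|Z| = 66.3 mA
V_R = I·|Z_R| = 0.0663 × 51.2 = 3.40 V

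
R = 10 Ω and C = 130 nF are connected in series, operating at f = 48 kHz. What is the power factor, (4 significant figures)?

ω = 2πf = 301600 rad/s
X_C = 1/(ωC) = 25.51 Ω
Z = 10.00 − j25.51 Ω
|Z| = √(10.00² + 25.51²) = 27.40 Ω
∠Z = arctan(-25.51/10.00) = -68.59°
cos φ = cos(-68.59°) = 0.3650

0.3650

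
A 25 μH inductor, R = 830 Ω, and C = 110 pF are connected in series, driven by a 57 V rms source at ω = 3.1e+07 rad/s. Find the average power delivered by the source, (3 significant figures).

2.93 W

X_L = ωL = 775 Ω
X_C = 1/(ωC) = 293 Ω
Net reactance X = X_L − X_C = 482 Ω
Z = 830 + j482 Ω
|Z| = √(830² + 482²) = 960 Ω
∠Z = arctan(482/830) = 30.1°
I = V/|Z| = 59.4 mA
P = VI cos φ = 57 × 0.0594 × cos(30.1°) = 2.93 W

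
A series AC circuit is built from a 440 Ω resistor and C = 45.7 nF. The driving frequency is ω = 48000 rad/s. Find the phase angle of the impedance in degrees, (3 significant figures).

X_C = 1/(ωC) = 456 Ω
Z = 440 − j456 Ω
|Z| = √(440² + 456²) = 634 Ω
∠Z = arctan(-456/440) = -46.0°

-46.0°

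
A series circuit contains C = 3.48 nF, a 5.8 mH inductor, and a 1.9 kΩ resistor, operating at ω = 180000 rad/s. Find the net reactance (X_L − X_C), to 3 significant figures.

X_L = ωL = 1040 Ω
X_C = 1/(ωC) = 1600 Ω
X = 1040 − 1600 = -552 Ω

-552 Ω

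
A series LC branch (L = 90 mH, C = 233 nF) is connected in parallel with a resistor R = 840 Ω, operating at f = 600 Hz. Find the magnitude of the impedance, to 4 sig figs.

ω = 2πf = 3770 rad/s
X_L = ωL = 339.3 Ω
X_C = 1/(ωC) = 1138 Ω
Branch 1: Z₁ = R = 840.0 Ω
Branch 2 (series LC): Z₂ = j(X_L − X_C) = −j799.2 Ω
Parallel: Z = Z₁Z₂/(Z₁+Z₂), |Z| = 579.0 Ω, ∠Z = -46.43°

579.0 Ω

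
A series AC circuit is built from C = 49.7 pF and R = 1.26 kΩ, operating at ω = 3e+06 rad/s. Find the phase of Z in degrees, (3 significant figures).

-79.4°

X_C = 1/(ωC) = 6710 Ω
Z = 1260 − j6710 Ω
|Z| = √(1260² + 6710²) = 6820 Ω
∠Z = arctan(-6710/1260) = -79.4°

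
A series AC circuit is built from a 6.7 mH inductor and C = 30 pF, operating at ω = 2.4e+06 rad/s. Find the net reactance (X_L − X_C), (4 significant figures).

X_L = ωL = 16080 Ω
X_C = 1/(ωC) = 13890 Ω
X = 16080 − 13890 = 2191 Ω

2191 Ω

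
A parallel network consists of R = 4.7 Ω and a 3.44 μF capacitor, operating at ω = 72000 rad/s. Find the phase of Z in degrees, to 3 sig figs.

-49.3°

X_C = 1/(ωC) = 4.04 Ω
Parallel: admittances add. Y = 1/R + jωC
Y = (0.213 + j0.248) S
|Y| = 0.327 S → |Z| = 1/|Y| = 3.06 Ω, ∠Z = −∠Y = -49.3°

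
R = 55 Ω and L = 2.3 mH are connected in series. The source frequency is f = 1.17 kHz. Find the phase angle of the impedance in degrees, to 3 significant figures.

17.1°

ω = 2πf = 7351 rad/s
X_L = ωL = 16.9 Ω
Z = 55.0 + j16.9 Ω
|Z| = √(55.0² + 16.9²) = 57.5 Ω
∠Z = arctan(16.9/55.0) = 17.1°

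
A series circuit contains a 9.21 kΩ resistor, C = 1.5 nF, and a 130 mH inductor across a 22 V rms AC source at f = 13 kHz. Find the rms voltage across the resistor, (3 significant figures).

21.3 V

ω = 2πf = 81680 rad/s
X_L = ωL = 10600 Ω
X_C = 1/(ωC) = 8160 Ω
Net reactance X = X_L − X_C = 2460 Ω
Z = 9210 + j2460 Ω
|Z| = √(9210² + 2460²) = 9530 Ω
I = V/|Z| = 2.31 mA
V_R = I·|Z_R| = 0.00231 × 9210 = 21.3 V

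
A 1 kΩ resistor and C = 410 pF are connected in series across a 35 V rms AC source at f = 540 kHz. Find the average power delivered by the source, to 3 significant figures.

ω = 2πf = 3.393e+06 rad/s
X_C = 1/(ωC) = 719 Ω
Z = 1000 − j719 Ω
|Z| = √(1000² + 719²) = 1230 Ω
∠Z = arctan(-719/1000) = -35.7°
I = V/|Z| = 28.4 mA
P = VI cos φ = 35 × 0.0284 × cos(-35.7°) = 808 mW

808 mW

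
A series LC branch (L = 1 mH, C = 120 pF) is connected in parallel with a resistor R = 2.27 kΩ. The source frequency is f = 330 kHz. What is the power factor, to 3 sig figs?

ω = 2πf = 2.073e+06 rad/s
X_L = ωL = 2070 Ω
X_C = 1/(ωC) = 4020 Ω
Branch 1: Z₁ = R = 2270 Ω
Branch 2 (series LC): Z₂ = j(X_L − X_C) = −j1950 Ω
Parallel: Z = Z₁Z₂/(Z₁+Z₂), |Z| = 1480 Ω, ∠Z = -49.4°
cos φ = cos(-49.4°) = 0.651

0.651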